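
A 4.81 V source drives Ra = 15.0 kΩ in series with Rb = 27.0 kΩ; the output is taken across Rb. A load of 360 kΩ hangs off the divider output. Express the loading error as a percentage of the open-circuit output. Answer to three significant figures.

2.61 %

The divider's output (Thévenin) resistance is Ra‖Rb = 9.643 kΩ.
Fractional drop under load = R_th/(R_th + R_L) = 9.643 / (9.643 + 360) = 0.02609.
So the output falls by 2.61 %.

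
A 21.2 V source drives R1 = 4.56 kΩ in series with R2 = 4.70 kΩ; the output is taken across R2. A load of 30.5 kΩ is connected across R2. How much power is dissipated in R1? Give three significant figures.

Total resistance from the source is R1 + (R2‖R_L) = 8.632 kΩ, so I = 21.2/8.632 kΩ = 2.456 mA.
P = I²·R1 = (2.456 mA)² × 4.56 kΩ = 27.5 mW.

P ≈ 27.5 mW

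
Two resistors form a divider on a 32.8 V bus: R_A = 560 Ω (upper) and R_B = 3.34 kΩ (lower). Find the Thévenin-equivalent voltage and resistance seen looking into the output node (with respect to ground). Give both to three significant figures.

V_th is the open-circuit tap voltage: 32.8 × 3340/(560 + 3340) = 28.1 V.
With the supply zeroed, R_A and R_B appear in parallel from the tap: R_th = R_A‖R_B = (560 × 3340)/3900 = 480 Ω.

V_th = 28.1 V, R_th = 480 Ω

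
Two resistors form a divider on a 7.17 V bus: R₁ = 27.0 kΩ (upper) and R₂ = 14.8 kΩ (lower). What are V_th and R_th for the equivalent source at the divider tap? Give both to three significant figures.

V_th is the open-circuit tap voltage: 7.17 × 14.8/(27.0 + 14.8) = 2.54 V.
With the supply zeroed, R₁ and R₂ appear in parallel from the tap: R_th = R₁‖R₂ = (27.0 × 14.8)/41.80 = 9.56 kΩ.

V_th = 2.54 V, R_th = 9.56 kΩ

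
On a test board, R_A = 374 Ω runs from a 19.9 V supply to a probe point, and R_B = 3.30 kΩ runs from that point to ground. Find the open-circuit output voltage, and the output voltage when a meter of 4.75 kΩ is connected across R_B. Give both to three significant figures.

Open-circuit: V = 19.9 × 3300/(374 + 3300) = 17.9 V.
With the load, R_B becomes R_B‖R_L = 1947 Ω, so V = 19.9 × 1947/2321 = 16.7 V.

Unloaded: 17.9 V; loaded: 16.7 V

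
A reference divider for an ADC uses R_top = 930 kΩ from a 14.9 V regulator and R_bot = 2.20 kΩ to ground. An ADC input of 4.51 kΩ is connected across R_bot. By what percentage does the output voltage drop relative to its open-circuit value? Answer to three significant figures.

The divider's output (Thévenin) resistance is R_top‖R_bot = 2.195 kΩ.
Fractional drop under load = R_th/(R_th + R_L) = 2.195 / (2.195 + 4.51) = 0.3273.
So the output falls by 32.7 %.

32.7 %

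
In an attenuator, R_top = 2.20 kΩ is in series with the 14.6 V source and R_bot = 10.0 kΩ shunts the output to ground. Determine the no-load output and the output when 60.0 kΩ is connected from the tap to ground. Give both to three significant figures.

Open-circuit: V = 14.6 × 10.0/(2.20 + 10.0) = 12.0 V.
With the load, R_bot becomes R_bot‖R_L = 8.571 kΩ, so V = 14.6 × 8.571/10.77 = 11.6 V.

Unloaded: 12.0 V; loaded: 11.6 V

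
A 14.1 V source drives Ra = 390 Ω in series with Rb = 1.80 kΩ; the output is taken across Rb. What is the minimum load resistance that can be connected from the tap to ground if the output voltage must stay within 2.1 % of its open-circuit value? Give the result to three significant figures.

Output resistance R_th = Ra‖Rb = (390 × 1800)/2190 = 320.5 Ω.
The fractional drop is R_th/(R_th + R_L); requiring this ≤ 0.0210 gives R_L ≥ R_th(1/0.0210 − 1) = 320.5 × 46.62 = 14.9 kΩ.

R_L(min) ≈ 14.9 kΩ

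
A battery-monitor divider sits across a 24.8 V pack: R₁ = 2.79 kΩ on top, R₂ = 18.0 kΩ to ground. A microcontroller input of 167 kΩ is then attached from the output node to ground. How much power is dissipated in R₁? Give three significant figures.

P ≈ 4.73 mW

Total resistance from the source is R₁ + (R₂‖R_L) = 19.04 kΩ, so I = 24.8/19.04 kΩ = 1.303 mA.
P = I²·R₁ = (1.303 mA)² × 2.79 kΩ = 4.73 mW.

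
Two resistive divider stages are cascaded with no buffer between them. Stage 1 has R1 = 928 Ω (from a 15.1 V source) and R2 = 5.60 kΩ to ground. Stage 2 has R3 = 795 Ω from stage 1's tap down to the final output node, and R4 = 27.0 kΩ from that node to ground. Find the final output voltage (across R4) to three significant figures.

V_out ≈ 12.2 V

Stage 2 presents R3+R4 = 27800 Ω as a load on stage 1's tap.
Stage 1's lower leg becomes R2‖(R3+R4) = 4661 Ω, so V_mid = 15.1 × 4661/5589 = 12.59 V.
Stage 2 is itself unloaded: V_out = V_mid × R4/(R3+R4) = 12.59 × 27000/27800 = 12.2 V.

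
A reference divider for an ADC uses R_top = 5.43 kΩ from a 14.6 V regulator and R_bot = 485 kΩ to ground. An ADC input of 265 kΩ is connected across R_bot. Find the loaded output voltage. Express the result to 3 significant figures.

The load sits in parallel with R_bot: R_bot‖R_L = (485 × 265) / (485 + 265) = 171.4 kΩ.
V_out = 14.6 × 171.4 / (5.43 + 171.4) = 14.6 × 171.4/176.8 = 14.2 V.
(Unloaded it would have been 14.4 V.)

V_out ≈ 14.2 V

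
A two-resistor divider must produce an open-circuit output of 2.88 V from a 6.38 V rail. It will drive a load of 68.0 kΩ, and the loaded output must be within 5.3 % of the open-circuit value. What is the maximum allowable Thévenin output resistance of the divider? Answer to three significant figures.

R_th ≤ 3.81 kΩ

Loading drop = R_th/(R_th + R_L) ≤ 0.0530, so R_th ≤ R_L · ε/(1−ε) = 68.0 kΩ × 0.0530/0.9470 = 3.81 kΩ.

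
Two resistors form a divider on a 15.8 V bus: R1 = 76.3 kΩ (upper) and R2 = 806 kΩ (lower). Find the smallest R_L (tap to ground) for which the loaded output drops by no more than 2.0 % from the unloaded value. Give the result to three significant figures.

R_L(min) ≈ 3.42 MΩ

Output resistance R_th = R1‖R2 = (76.3 × 806)/882.3 = 69.70 kΩ.
The fractional drop is R_th/(R_th + R_L); requiring this ≤ 0.0200 gives R_L ≥ R_th(1/0.0200 − 1) = 69.70 × 49.00 = 3.42 MΩ.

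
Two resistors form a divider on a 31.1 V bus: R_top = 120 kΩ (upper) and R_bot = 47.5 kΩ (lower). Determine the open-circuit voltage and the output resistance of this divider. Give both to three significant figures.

V_th = 8.82 V, R_th = 34.0 kΩ

V_th is the open-circuit tap voltage: 31.1 × 47.5/(120 + 47.5) = 8.82 V.
With the supply zeroed, R_top and R_bot appear in parallel from the tap: R_th = R_top‖R_bot = (120 × 47.5)/167.5 = 34.0 kΩ.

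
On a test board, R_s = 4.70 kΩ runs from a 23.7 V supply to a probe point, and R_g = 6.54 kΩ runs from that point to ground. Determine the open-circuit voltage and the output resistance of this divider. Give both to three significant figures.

V_th is the open-circuit tap voltage: 23.7 × 6.54/(4.70 + 6.54) = 13.8 V.
With the supply zeroed, R_s and R_g appear in parallel from the tap: R_th = R_s‖R_g = (4.70 × 6.54)/11.24 = 2.73 kΩ.

V_th = 13.8 V, R_th = 2.73 kΩ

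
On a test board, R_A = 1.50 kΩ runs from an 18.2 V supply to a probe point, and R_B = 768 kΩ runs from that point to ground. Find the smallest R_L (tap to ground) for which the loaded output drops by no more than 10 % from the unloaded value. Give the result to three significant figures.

Output resistance R_th = R_A‖R_B = (1.50 × 768)/769.5 = 1.497 kΩ.
The fractional drop is R_th/(R_th + R_L); requiring this ≤ 0.100 gives R_L ≥ R_th(1/0.100 − 1) = 1.497 × 9.000 = 13.5 kΩ.

R_L(min) ≈ 13.5 kΩ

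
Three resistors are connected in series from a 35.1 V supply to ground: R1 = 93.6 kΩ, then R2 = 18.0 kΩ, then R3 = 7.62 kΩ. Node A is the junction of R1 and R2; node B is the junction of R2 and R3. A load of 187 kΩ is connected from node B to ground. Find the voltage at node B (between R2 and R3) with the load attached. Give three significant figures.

At node B, R3 is in parallel with the load: R3‖R_L = 7.322 kΩ.
Below node A the resistance is R2 + (R3‖R_L) = 25.32 kΩ, so V_A = 35.1 × 25.32/118.9 = 7.474 V.
Then V_B = V_A × (R3‖R_L)/(R2 + R3‖R_L) = 7.474 × 7.322/25.32 = 2.16 V.

V ≈ 2.16 V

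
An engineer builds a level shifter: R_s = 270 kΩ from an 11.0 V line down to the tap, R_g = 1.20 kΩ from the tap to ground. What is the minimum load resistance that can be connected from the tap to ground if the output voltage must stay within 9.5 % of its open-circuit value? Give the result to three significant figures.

Output resistance R_th = R_s‖R_g = (270 × 1.20)/271.2 = 1.195 kΩ.
The fractional drop is R_th/(R_th + R_L); requiring this ≤ 0.0950 gives R_L ≥ R_th(1/0.0950 − 1) = 1.195 × 9.526 = 11.4 kΩ.

R_L(min) ≈ 11.4 kΩ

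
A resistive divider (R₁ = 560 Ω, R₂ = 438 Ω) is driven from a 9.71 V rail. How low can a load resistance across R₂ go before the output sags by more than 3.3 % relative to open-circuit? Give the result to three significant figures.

Output resistance R_th = R₁‖R₂ = (560 × 438)/998.0 = 245.8 Ω.
The fractional drop is R_th/(R_th + R_L); requiring this ≤ 0.0330 gives R_L ≥ R_th(1/0.0330 − 1) = 245.8 × 29.30 = 7.20 kΩ.

R_L(min) ≈ 7.20 kΩ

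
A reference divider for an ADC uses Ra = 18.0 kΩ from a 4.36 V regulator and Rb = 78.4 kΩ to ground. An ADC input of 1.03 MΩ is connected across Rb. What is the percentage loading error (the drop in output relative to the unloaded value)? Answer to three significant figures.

1.40 %

The divider's output (Thévenin) resistance is Ra‖Rb = 14.64 kΩ.
Fractional drop under load = R_th/(R_th + R_L) = 14.64 / (14.64 + 1030) = 0.01401.
So the output falls by 1.40 %.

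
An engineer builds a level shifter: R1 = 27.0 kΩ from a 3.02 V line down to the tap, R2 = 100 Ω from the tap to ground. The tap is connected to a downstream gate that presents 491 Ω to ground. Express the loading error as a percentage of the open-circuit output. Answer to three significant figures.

16.9 %

The divider's output (Thévenin) resistance is R1‖R2 = 99.63 Ω.
Fractional drop under load = R_th/(R_th + R_L) = 99.63 / (99.63 + 491) = 0.1687.
So the output falls by 16.9 %.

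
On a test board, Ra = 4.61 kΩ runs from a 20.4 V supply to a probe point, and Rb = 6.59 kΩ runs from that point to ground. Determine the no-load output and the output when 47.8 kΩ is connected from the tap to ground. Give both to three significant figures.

Open-circuit: V = 20.4 × 6.59/(4.61 + 6.59) = 12.0 V.
With the load, Rb becomes Rb‖R_L = 5.792 kΩ, so V = 20.4 × 5.792/10.40 = 11.4 V.

Unloaded: 12.0 V; loaded: 11.4 V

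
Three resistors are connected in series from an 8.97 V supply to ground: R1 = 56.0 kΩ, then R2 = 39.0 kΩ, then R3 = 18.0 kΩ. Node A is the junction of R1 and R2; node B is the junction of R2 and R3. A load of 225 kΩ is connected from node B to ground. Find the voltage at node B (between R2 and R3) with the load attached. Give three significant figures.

At node B, R3 is in parallel with the load: R3‖R_L = 16.67 kΩ.
Below node A the resistance is R2 + (R3‖R_L) = 55.67 kΩ, so V_A = 8.97 × 55.67/111.7 = 4.472 V.
Then V_B = V_A × (R3‖R_L)/(R2 + R3‖R_L) = 4.472 × 16.67/55.67 = 1.34 V.

V ≈ 1.34 V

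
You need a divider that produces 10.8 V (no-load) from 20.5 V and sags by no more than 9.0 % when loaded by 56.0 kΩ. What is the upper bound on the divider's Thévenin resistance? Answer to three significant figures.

Loading drop = R_th/(R_th + R_L) ≤ 0.0900, so R_th ≤ R_L · ε/(1−ε) = 56.0 kΩ × 0.0900/0.9100 = 5.54 kΩ.

R_th ≤ 5.54 kΩ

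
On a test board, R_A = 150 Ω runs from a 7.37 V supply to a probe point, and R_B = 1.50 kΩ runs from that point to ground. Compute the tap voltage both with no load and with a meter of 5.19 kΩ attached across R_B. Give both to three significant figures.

Unloaded: 6.70 V; loaded: 6.53 V

Open-circuit: V = 7.37 × 1500/(150 + 1500) = 6.70 V.
With the load, R_B becomes R_B‖R_L = 1164 Ω, so V = 7.37 × 1164/1314 = 6.53 V.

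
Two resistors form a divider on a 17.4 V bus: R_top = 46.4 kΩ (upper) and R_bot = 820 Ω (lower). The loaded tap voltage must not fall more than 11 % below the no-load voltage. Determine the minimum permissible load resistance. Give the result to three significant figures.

R_L(min) ≈ 6.52 kΩ

Output resistance R_th = R_top‖R_bot = (46400 × 820)/47220 = 805.8 Ω.
The fractional drop is R_th/(R_th + R_L); requiring this ≤ 0.110 gives R_L ≥ R_th(1/0.110 − 1) = 805.8 × 8.091 = 6.52 kΩ.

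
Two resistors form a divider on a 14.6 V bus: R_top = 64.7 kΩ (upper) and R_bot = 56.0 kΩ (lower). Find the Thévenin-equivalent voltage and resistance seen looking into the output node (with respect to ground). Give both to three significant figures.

V_th = 6.77 V, R_th = 30.0 kΩ

V_th is the open-circuit tap voltage: 14.6 × 56.0/(64.7 + 56.0) = 6.77 V.
With the supply zeroed, R_top and R_bot appear in parallel from the tap: R_th = R_top‖R_bot = (64.7 × 56.0)/120.7 = 30.0 kΩ.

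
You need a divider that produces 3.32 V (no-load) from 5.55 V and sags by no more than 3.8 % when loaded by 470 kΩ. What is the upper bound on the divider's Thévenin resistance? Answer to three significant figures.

R_th ≤ 18.6 kΩ

Loading drop = R_th/(R_th + R_L) ≤ 0.0380, so R_th ≤ R_L · ε/(1−ε) = 470 kΩ × 0.0380/0.9620 = 18.6 kΩ.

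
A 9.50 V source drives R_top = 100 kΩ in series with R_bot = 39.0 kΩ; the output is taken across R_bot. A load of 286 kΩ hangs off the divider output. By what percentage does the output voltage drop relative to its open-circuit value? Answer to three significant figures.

8.93 %

Unloaded V = 9.50 × 39.0/139.0 = 2.6655 V.
Loaded: R_bot‖R_L = 34.32 kΩ, giving V = 9.50 × 34.32/134.3 = 2.4273 V.
Drop = (2.6655 − 2.4273) / 2.6655 = 8.93 %.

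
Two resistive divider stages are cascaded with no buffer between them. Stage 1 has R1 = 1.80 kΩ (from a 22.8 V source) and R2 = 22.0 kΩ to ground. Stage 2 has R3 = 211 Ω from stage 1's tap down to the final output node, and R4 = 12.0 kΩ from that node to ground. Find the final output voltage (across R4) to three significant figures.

Stage 2 presents R3+R4 = 12210 Ω as a load on stage 1's tap.
Stage 1's lower leg becomes R2‖(R3+R4) = 7853 Ω, so V_mid = 22.8 × 7853/9653 = 18.55 V.
Stage 2 is itself unloaded: V_out = V_mid × R4/(R3+R4) = 18.55 × 12000/12210 = 18.2 V.

V_out ≈ 18.2 V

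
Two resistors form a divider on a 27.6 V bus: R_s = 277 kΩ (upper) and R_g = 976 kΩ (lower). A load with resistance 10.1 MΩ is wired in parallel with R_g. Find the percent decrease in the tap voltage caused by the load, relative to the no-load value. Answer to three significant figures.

2.09 %

The divider's output (Thévenin) resistance is R_s‖R_g = 215.8 kΩ.
Fractional drop under load = R_th/(R_th + R_L) = 215.8 / (215.8 + 10100) = 0.02092.
So the output falls by 2.09 %.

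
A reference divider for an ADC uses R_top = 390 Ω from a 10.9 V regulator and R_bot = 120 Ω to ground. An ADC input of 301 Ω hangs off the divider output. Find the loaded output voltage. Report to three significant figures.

The load sits in parallel with R_bot: R_bot‖R_L = (120 × 301) / (120 + 301) = 85.80 Ω.
V_out = 10.9 × 85.80 / (390 + 85.80) = 10.9 × 85.80/475.8 = 1.97 V.

V_out ≈ 1.97 V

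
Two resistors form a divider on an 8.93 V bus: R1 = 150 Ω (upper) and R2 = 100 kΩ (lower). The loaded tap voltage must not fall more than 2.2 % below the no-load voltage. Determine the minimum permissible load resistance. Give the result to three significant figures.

Output resistance R_th = R1‖R2 = (150 × 100000)/100200 = 149.8 Ω.
The fractional drop is R_th/(R_th + R_L); requiring this ≤ 0.0220 gives R_L ≥ R_th(1/0.0220 − 1) = 149.8 × 44.45 = 6.66 kΩ.

R_L(min) ≈ 6.66 kΩ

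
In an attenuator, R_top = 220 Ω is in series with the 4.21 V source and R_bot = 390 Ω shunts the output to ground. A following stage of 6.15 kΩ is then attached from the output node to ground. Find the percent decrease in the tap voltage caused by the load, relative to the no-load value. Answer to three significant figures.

2.24 %

The divider's output (Thévenin) resistance is R_top‖R_bot = 140.7 Ω.
Fractional drop under load = R_th/(R_th + R_L) = 140.7 / (140.7 + 6150) = 0.02236.
So the output falls by 2.24 %.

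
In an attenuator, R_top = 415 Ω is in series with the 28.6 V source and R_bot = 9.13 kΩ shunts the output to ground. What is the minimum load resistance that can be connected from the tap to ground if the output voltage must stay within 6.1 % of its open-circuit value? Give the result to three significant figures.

Output resistance R_th = R_top‖R_bot = (415 × 9130)/9545 = 397.0 Ω.
The fractional drop is R_th/(R_th + R_L); requiring this ≤ 0.0610 gives R_L ≥ R_th(1/0.0610 − 1) = 397.0 × 15.39 = 6.11 kΩ.

R_L(min) ≈ 6.11 kΩ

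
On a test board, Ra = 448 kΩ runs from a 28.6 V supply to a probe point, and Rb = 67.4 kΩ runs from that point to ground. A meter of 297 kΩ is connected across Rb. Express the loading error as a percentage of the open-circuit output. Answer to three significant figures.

16.5 %

The divider's output (Thévenin) resistance is Ra‖Rb = 58.59 kΩ.
Fractional drop under load = R_th/(R_th + R_L) = 58.59 / (58.59 + 297) = 0.1648.
So the output falls by 16.5 %.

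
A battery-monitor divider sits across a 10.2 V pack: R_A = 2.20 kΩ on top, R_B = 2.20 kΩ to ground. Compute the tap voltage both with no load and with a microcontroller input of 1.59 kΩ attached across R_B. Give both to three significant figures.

Open-circuit: V = 10.2 × 2.20/(2.20 + 2.20) = 5.10 V.
With the load, R_B becomes R_B‖R_L = 0.9230 kΩ, so V = 10.2 × 0.9230/3.123 = 3.01 V.

Unloaded: 5.10 V; loaded: 3.01 V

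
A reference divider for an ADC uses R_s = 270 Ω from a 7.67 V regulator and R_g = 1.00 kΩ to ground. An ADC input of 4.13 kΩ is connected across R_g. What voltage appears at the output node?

The load sits in parallel with R_g: R_g‖R_L = (1000 × 4130) / (1000 + 4130) = 805.1 Ω.
V_out = 7.67 × 805.1 / (270 + 805.1) = 7.67 × 805.1/1075 = 5.74 V.

V_out ≈ 5.74 V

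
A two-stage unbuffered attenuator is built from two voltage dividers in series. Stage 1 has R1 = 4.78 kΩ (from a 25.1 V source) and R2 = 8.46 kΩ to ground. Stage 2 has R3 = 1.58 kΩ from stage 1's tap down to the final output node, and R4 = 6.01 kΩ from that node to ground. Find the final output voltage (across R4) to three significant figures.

V_out ≈ 9.06 V

Stage 2 presents R3+R4 = 7.590 kΩ as a load on stage 1's tap.
Stage 1's lower leg becomes R2‖(R3+R4) = 4.001 kΩ, so V_mid = 25.1 × 4.001/8.781 = 11.44 V.
Stage 2 is itself unloaded: V_out = V_mid × R4/(R3+R4) = 11.44 × 6.01/7.590 = 9.06 V.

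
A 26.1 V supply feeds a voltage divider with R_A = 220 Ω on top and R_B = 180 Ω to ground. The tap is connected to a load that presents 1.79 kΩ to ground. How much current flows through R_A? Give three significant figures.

I ≈ 68.0 mA

R_B‖R_L = 163.6 Ω, so the source sees R_A + R_B‖R_L = 383.6 Ω.
I = 26.1 V / 383.6 Ω = 68.0 mA.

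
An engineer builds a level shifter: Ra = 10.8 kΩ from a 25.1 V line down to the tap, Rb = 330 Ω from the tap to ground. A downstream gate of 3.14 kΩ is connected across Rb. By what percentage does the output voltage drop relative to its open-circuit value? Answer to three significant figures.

Unloaded V = 25.1 × 330/11130 = 0.74420 V.
Loaded: Rb‖R_L = 298.6 Ω, giving V = 25.1 × 298.6/11100 = 0.67533 V.
Drop = (0.74420 − 0.67533) / 0.74420 = 9.25 %.

9.25 %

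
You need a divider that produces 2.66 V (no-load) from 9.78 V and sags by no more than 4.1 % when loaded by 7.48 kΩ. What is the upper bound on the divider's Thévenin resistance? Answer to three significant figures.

R_th ≤ 320 Ω

Loading drop = R_th/(R_th + R_L) ≤ 0.0410, so R_th ≤ R_L · ε/(1−ε) = 7.48 kΩ × 0.0410/0.9590 = 320 Ω.
(Any R1, R2 with R2/(R1+R2) = 0.272 and R1‖R2 ≤ 320 Ω will meet the spec.)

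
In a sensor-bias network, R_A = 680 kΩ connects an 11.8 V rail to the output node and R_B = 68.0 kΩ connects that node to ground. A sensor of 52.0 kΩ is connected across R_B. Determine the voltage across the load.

The load sits in parallel with R_B: R_B‖R_L = (68.0 × 52.0) / (68.0 + 52.0) = 29.47 kΩ.
V_out = 11.8 × 29.47 / (680 + 29.47) = 11.8 × 29.47/709.5 = 0.490 V.

V_out ≈ 0.490 V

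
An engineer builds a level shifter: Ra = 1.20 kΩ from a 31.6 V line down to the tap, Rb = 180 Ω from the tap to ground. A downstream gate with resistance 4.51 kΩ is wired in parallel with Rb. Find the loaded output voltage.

V_out ≈ 3.98 V

The load sits in parallel with Rb: Rb‖R_L = (180 × 4510) / (180 + 4510) = 173.1 Ω.
V_out = 31.6 × 173.1 / (1200 + 173.1) = 31.6 × 173.1/1373 = 3.98 V.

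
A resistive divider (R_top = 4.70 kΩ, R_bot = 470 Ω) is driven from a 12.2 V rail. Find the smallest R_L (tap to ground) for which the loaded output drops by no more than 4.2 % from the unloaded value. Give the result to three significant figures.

Output resistance R_th = R_top‖R_bot = (4700 × 470)/5170 = 427.3 Ω.
The fractional drop is R_th/(R_th + R_L); requiring this ≤ 0.0420 gives R_L ≥ R_th(1/0.0420 − 1) = 427.3 × 22.81 = 9.75 kΩ.

R_L(min) ≈ 9.75 kΩ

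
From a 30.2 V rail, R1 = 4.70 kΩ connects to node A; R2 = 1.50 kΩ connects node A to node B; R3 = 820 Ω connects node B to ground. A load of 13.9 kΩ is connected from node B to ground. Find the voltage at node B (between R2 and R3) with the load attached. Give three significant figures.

At node B, R3 is in parallel with the load: R3‖R_L = 774.3 Ω.
Below node A the resistance is R2 + (R3‖R_L) = 2274 Ω, so V_A = 30.2 × 2274/6974 = 9.848 V.
Then V_B = V_A × (R3‖R_L)/(R2 + R3‖R_L) = 9.848 × 774.3/2274 = 3.35 V.

V ≈ 3.35 V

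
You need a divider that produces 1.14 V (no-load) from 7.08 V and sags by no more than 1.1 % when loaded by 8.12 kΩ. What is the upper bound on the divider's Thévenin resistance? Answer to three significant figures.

Loading drop = R_th/(R_th + R_L) ≤ 0.0110, so R_th ≤ R_L · ε/(1−ε) = 8.12 kΩ × 0.0110/0.9890 = 90.3 Ω.
(Any R1, R2 with R2/(R1+R2) = 0.161 and R1‖R2 ≤ 90.3 Ω will meet the spec.)

R_th ≤ 90.3 Ω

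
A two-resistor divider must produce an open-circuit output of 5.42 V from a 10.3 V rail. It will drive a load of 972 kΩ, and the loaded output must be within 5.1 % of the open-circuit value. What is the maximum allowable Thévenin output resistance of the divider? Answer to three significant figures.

Loading drop = R_th/(R_th + R_L) ≤ 0.0510, so R_th ≤ R_L · ε/(1−ε) = 972 kΩ × 0.0510/0.9490 = 52.2 kΩ.

R_th ≤ 52.2 kΩ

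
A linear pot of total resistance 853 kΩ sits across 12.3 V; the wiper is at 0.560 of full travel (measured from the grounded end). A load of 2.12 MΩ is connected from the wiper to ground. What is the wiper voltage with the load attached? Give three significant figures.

V ≈ 6.27 V

The wiper splits the pot into (1−α)R = 375.3 kΩ above and αR = 477.7 kΩ below.
Lower section ‖ load = 389.8 kΩ.
V_wiper = 12.3 × 389.8/(375.3 + 389.8) = 6.27 V.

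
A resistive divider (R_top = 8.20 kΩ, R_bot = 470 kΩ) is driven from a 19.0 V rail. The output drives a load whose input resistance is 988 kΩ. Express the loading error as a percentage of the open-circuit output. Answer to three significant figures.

0.809 %

The divider's output (Thévenin) resistance is R_top‖R_bot = 8.059 kΩ.
Fractional drop under load = R_th/(R_th + R_L) = 8.059 / (8.059 + 988) = 0.008091.
So the output falls by 0.809 %.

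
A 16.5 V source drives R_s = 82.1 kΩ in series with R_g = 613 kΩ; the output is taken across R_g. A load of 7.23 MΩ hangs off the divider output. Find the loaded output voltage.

V_out ≈ 14.4 V

The load sits in parallel with R_g: R_g‖R_L = (613 × 7230) / (613 + 7230) = 565.1 kΩ.
V_out = 16.5 × 565.1 / (82.1 + 565.1) = 16.5 × 565.1/647.2 = 14.4 V.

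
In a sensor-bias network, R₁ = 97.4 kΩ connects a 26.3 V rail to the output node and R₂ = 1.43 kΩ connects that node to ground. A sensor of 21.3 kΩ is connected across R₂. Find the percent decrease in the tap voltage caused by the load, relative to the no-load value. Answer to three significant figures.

The divider's output (Thévenin) resistance is R₁‖R₂ = 1.409 kΩ.
Fractional drop under load = R_th/(R_th + R_L) = 1.409 / (1.409 + 21.3) = 0.06206.
So the output falls by 6.21 %.

6.21 %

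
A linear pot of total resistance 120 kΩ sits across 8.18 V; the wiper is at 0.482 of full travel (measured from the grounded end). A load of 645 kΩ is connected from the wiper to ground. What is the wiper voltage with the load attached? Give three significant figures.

V ≈ 3.77 V

The wiper splits the pot into (1−α)R = 62.16 kΩ above and αR = 57.84 kΩ below.
Lower section ‖ load = 53.08 kΩ.
V_wiper = 8.18 × 53.08/(62.16 + 53.08) = 3.77 V.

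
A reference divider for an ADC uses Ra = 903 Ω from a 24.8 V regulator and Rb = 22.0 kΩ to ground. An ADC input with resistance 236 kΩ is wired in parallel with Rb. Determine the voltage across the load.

V_out ≈ 23.7 V

The load sits in parallel with Rb: Rb‖R_L = (22000 × 236000) / (22000 + 236000) = 20120 Ω.
V_out = 24.8 × 20120 / (903 + 20120) = 24.8 × 20120/21030 = 23.7 V.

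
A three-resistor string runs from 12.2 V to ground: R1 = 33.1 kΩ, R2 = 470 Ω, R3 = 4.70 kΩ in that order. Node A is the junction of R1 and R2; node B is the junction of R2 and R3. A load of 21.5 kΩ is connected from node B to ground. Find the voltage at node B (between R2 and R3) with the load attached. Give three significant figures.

V ≈ 1.26 V

At node B, R3 is in parallel with the load: R3‖R_L = 3857 Ω.
Below node A the resistance is R2 + (R3‖R_L) = 4327 Ω, so V_A = 12.2 × 4327/37430 = 1.410 V.
Then V_B = V_A × (R3‖R_L)/(R2 + R3‖R_L) = 1.410 × 3857/4327 = 1.26 V.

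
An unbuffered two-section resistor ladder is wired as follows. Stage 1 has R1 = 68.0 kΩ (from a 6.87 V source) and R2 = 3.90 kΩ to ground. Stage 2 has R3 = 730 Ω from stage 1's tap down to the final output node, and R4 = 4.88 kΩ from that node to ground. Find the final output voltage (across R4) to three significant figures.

Stage 2 presents R3+R4 = 5610 Ω as a load on stage 1's tap.
Stage 1's lower leg becomes R2‖(R3+R4) = 2301 Ω, so V_mid = 6.87 × 2301/70300 = 0.2248 V.
Stage 2 is itself unloaded: V_out = V_mid × R4/(R3+R4) = 0.2248 × 4880/5610 = 0.196 V.

V_out ≈ 0.196 V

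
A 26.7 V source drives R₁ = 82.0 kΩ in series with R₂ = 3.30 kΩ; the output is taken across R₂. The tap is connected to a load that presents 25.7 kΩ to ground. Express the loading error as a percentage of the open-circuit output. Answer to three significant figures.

Unloaded V = 26.7 × 3.30/85.30 = 1.0329 V.
Loaded: R₂‖R_L = 2.924 kΩ, giving V = 26.7 × 2.924/84.92 = 0.91945 V.
Drop = (1.0329 − 0.91945) / 1.0329 = 11.0 %.

11.0 %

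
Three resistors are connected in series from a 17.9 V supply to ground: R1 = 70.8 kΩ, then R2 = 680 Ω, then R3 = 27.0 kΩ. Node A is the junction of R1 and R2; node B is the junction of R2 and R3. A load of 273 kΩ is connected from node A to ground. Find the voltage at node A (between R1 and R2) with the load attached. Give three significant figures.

V ≈ 4.69 V

Below node A the series string R2+R3 = 27680 Ω sits in parallel with the 273000 Ω load: 25130 Ω.
V_A = 17.9 × 25130/(70800 + 25130) = 4.69 V.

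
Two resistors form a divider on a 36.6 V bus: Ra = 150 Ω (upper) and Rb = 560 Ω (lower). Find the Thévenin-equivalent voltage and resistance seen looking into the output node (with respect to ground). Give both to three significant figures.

V_th is the open-circuit tap voltage: 36.6 × 560/(150 + 560) = 28.9 V.
With the supply zeroed, Ra and Rb appear in parallel from the tap: R_th = Ra‖Rb = (150 × 560)/710.0 = 118 Ω.

V_th = 28.9 V, R_th = 118 Ω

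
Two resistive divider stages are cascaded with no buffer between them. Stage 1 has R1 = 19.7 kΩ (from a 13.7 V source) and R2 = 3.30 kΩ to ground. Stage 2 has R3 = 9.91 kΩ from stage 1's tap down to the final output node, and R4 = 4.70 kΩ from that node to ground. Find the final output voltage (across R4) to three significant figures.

V_out ≈ 0.530 V

Stage 2 presents R3+R4 = 14.61 kΩ as a load on stage 1's tap.
Stage 1's lower leg becomes R2‖(R3+R4) = 2.692 kΩ, so V_mid = 13.7 × 2.692/22.39 = 1.647 V.
Stage 2 is itself unloaded: V_out = V_mid × R4/(R3+R4) = 1.647 × 4.70/14.61 = 0.530 V.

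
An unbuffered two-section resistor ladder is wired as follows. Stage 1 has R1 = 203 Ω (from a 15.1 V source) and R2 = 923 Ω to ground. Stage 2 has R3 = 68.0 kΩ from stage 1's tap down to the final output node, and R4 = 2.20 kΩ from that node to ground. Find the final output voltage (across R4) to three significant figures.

Stage 2 presents R3+R4 = 70200 Ω as a load on stage 1's tap.
Stage 1's lower leg becomes R2‖(R3+R4) = 911.0 Ω, so V_mid = 15.1 × 911.0/1114 = 12.35 V.
Stage 2 is itself unloaded: V_out = V_mid × R4/(R3+R4) = 12.35 × 2200/70200 = 0.387 V.

V_out ≈ 0.387 V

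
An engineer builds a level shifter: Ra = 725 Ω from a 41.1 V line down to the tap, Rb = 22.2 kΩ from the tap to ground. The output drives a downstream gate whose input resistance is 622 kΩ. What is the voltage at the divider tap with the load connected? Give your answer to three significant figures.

The load sits in parallel with Rb: Rb‖R_L = (22200 × 622000) / (22200 + 622000) = 21430 Ω.
V_out = 41.1 × 21430 / (725 + 21430) = 41.1 × 21430/22160 = 39.8 V.
(Unloaded it would have been 39.8 V.)

V_out ≈ 39.8 V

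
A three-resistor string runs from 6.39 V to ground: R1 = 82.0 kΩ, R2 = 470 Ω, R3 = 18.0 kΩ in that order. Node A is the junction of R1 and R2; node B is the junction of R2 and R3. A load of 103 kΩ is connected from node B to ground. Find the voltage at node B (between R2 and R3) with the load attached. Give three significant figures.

V ≈ 1.00 V

At node B, R3 is in parallel with the load: R3‖R_L = 15320 Ω.
Below node A the resistance is R2 + (R3‖R_L) = 15790 Ω, so V_A = 6.39 × 15790/97790 = 1.032 V.
Then V_B = V_A × (R3‖R_L)/(R2 + R3‖R_L) = 1.032 × 15320/15790 = 1.00 V.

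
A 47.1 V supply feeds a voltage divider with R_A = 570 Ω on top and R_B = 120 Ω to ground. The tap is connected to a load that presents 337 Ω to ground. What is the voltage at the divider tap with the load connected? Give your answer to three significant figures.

The load sits in parallel with R_B: R_B‖R_L = (120 × 337) / (120 + 337) = 88.49 Ω.
V_out = 47.1 × 88.49 / (570 + 88.49) = 47.1 × 88.49/658.5 = 6.33 V.
(Unloaded it would have been 8.19 V.)

V_out ≈ 6.33 V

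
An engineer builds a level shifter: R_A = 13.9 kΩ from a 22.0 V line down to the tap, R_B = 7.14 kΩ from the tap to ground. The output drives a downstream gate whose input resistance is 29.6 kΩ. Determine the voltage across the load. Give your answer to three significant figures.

V_out ≈ 6.44 V

The load sits in parallel with R_B: R_B‖R_L = (7.14 × 29.6) / (7.14 + 29.6) = 5.752 kΩ.
V_out = 22.0 × 5.752 / (13.9 + 5.752) = 22.0 × 5.752/19.65 = 6.44 V.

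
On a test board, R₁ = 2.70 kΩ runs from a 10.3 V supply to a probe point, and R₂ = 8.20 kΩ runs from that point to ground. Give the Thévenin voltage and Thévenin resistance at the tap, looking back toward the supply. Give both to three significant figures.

V_th = 7.75 V, R_th = 2.03 kΩ

V_th is the open-circuit tap voltage: 10.3 × 8.20/(2.70 + 8.20) = 7.75 V.
With the supply zeroed, R₁ and R₂ appear in parallel from the tap: R_th = R₁‖R₂ = (2.70 × 8.20)/10.90 = 2.03 kΩ.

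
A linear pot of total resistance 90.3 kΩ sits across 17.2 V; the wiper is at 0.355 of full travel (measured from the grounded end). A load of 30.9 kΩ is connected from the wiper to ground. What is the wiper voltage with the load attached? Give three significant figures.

The wiper splits the pot into (1−α)R = 58.24 kΩ above and αR = 32.06 kΩ below.
Lower section ‖ load = 15.73 kΩ.
V_wiper = 17.2 × 15.73/(58.24 + 15.73) = 3.66 V.

V ≈ 3.66 V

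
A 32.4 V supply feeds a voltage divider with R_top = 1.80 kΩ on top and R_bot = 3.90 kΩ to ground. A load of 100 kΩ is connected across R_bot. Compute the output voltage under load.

V_out ≈ 21.9 V

The load sits in parallel with R_bot: R_bot‖R_L = (3.90 × 100) / (3.90 + 100) = 3.754 kΩ.
V_out = 32.4 × 3.754 / (1.80 + 3.754) = 32.4 × 3.754/5.554 = 21.9 V.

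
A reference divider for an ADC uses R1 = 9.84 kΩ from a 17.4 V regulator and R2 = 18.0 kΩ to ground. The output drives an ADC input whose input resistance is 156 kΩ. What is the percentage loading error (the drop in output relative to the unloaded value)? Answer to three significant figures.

3.92 %

The divider's output (Thévenin) resistance is R1‖R2 = 6.362 kΩ.
Fractional drop under load = R_th/(R_th + R_L) = 6.362 / (6.362 + 156) = 0.03918.
So the output falls by 3.92 %.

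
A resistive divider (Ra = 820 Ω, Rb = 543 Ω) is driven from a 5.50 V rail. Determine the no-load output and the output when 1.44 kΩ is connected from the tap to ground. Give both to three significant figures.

Unloaded: 2.19 V; loaded: 1.79 V

Open-circuit: V = 5.50 × 543/(820 + 543) = 2.19 V.
With the load, Rb becomes Rb‖R_L = 394.3 Ω, so V = 5.50 × 394.3/1214 = 1.79 V.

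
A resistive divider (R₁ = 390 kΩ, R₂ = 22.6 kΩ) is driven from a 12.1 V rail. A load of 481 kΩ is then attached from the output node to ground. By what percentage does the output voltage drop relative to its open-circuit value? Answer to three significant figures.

The divider's output (Thévenin) resistance is R₁‖R₂ = 21.36 kΩ.
Fractional drop under load = R_th/(R_th + R_L) = 21.36 / (21.36 + 481) = 0.04252.
So the output falls by 4.25 %.

4.25 %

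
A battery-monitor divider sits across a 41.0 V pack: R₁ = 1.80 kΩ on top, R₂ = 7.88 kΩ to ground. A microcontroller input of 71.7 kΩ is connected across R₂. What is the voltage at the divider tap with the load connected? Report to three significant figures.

The load sits in parallel with R₂: R₂‖R_L = (7.88 × 71.7) / (7.88 + 71.7) = 7.100 kΩ.
V_out = 41.0 × 7.100 / (1.80 + 7.100) = 41.0 × 7.100/8.900 = 32.7 V.

V_out ≈ 32.7 V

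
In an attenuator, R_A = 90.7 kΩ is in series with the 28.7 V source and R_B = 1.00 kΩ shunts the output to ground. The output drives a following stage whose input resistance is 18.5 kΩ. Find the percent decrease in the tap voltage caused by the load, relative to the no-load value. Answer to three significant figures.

The divider's output (Thévenin) resistance is R_A‖R_B = 0.9891 kΩ.
Fractional drop under load = R_th/(R_th + R_L) = 0.9891 / (0.9891 + 18.5) = 0.05075.
So the output falls by 5.08 %.

5.08 %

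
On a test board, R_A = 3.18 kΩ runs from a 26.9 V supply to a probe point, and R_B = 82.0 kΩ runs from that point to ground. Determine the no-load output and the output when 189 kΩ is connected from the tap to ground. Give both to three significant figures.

Unloaded: 25.9 V; loaded: 25.5 V

Open-circuit: V = 26.9 × 82.0/(3.18 + 82.0) = 25.9 V.
With the load, R_B becomes R_B‖R_L = 57.19 kΩ, so V = 26.9 × 57.19/60.37 = 25.5 V.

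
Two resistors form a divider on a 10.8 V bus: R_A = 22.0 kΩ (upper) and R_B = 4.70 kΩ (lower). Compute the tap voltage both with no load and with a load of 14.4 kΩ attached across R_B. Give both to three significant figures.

Unloaded: 1.90 V; loaded: 1.50 V

Open-circuit: V = 10.8 × 4.70/(22.0 + 4.70) = 1.90 V.
With the load, R_B becomes R_B‖R_L = 3.543 kΩ, so V = 10.8 × 3.543/25.54 = 1.50 V.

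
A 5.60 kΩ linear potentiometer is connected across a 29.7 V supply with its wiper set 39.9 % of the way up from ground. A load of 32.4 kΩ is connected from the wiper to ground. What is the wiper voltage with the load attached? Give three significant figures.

V ≈ 11.4 V

The wiper splits the pot into (1−α)R = 3.366 kΩ above and αR = 2.234 kΩ below.
Lower section ‖ load = 2.090 kΩ.
V_wiper = 29.7 × 2.090/(3.366 + 2.090) = 11.4 V.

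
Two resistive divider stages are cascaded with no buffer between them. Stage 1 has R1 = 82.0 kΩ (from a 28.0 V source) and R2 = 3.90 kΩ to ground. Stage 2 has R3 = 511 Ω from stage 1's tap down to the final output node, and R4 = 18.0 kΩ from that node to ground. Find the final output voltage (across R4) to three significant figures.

Stage 2 presents R3+R4 = 18510 Ω as a load on stage 1's tap.
Stage 1's lower leg becomes R2‖(R3+R4) = 3221 Ω, so V_mid = 28.0 × 3221/85220 = 1.058 V.
Stage 2 is itself unloaded: V_out = V_mid × R4/(R3+R4) = 1.058 × 18000/18510 = 1.03 V.

V_out ≈ 1.03 V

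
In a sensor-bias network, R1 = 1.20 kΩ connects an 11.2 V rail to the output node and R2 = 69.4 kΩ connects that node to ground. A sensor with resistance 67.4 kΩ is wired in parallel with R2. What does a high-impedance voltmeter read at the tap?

V_out ≈ 10.8 V

The load sits in parallel with R2: R2‖R_L = (69.4 × 67.4) / (69.4 + 67.4) = 34.19 kΩ.
V_out = 11.2 × 34.19 / (1.20 + 34.19) = 11.2 × 34.19/35.39 = 10.8 V.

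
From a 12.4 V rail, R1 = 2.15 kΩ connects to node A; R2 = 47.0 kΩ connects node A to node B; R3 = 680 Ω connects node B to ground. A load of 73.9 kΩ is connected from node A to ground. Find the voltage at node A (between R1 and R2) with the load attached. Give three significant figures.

V ≈ 11.5 V

Below node A the series string R2+R3 = 47680 Ω sits in parallel with the 73900 Ω load: 28980 Ω.
V_A = 12.4 × 28980/(2150 + 28980) = 11.5 V.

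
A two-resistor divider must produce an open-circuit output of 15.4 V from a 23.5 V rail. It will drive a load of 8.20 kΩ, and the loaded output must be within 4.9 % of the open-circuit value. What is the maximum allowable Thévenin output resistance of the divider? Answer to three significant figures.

R_th ≤ 423 Ω

Loading drop = R_th/(R_th + R_L) ≤ 0.0490, so R_th ≤ R_L · ε/(1−ε) = 8.20 kΩ × 0.0490/0.9510 = 423 Ω.
(Any R1, R2 with R2/(R1+R2) = 0.655 and R1‖R2 ≤ 423 Ω will meet the spec.)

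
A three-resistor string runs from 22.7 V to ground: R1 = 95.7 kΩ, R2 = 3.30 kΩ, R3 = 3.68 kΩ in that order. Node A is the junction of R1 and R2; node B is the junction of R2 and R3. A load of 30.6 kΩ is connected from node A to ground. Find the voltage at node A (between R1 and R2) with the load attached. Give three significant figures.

V ≈ 1.27 V

Below node A the series string R2+R3 = 6.980 kΩ sits in parallel with the 30.6 kΩ load: 5.684 kΩ.
V_A = 22.7 × 5.684/(95.7 + 5.684) = 1.27 V.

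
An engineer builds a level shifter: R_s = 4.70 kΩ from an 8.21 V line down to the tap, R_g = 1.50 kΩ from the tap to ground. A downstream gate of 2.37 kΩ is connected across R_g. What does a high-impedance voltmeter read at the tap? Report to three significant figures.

The load sits in parallel with R_g: R_g‖R_L = (1.50 × 2.37) / (1.50 + 2.37) = 0.9186 kΩ.
V_out = 8.21 × 0.9186 / (4.70 + 0.9186) = 8.21 × 0.9186/5.619 = 1.34 V.

V_out ≈ 1.34 V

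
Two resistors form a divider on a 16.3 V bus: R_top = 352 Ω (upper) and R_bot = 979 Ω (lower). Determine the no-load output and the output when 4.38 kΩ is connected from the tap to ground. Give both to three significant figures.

Unloaded: 12.0 V; loaded: 11.3 V

Open-circuit: V = 16.3 × 979/(352 + 979) = 12.0 V.
With the load, R_bot becomes R_bot‖R_L = 800.2 Ω, so V = 16.3 × 800.2/1152 = 11.3 V.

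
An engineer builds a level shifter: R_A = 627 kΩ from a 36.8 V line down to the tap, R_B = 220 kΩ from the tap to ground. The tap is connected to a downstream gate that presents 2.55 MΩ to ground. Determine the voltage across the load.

V_out ≈ 8.98 V

The load sits in parallel with R_B: R_B‖R_L = (220 × 2550) / (220 + 2550) = 202.5 kΩ.
V_out = 36.8 × 202.5 / (627 + 202.5) = 36.8 × 202.5/829.5 = 8.98 V.
(Unloaded it would have been 9.56 V.)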